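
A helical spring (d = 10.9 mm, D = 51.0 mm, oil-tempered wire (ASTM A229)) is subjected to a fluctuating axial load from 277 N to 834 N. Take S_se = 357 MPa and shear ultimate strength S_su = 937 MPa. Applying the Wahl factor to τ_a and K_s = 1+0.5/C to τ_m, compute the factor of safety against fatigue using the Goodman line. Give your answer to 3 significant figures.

C = D/d = 51.0/10.9 = 4.6789; K_W = (4C−1)/(4C−4)+0.615/C = 1.3353; K_s = 1+0.5/C = 1.1069
F_a = (F_max−F_min)/2 = 278.5 N; F_m = (F_max+F_min)/2 = 555.5 N
τ_a = K_W·8F_aD/(πd³) = 1.3353 × 27.929 = 37.294 MPa
τ_m = K_s·8F_mD/(πd³) = 1.1069 × 55.708 = 61.661 MPa
Goodman: 1/n_f = τ_a/S_se + τ_m/S_su = 37.294/357 + 61.661/937 = 0.10446 + 0.06581 = 0.17027
n_f = 1/0.17027 = 5.873

5.87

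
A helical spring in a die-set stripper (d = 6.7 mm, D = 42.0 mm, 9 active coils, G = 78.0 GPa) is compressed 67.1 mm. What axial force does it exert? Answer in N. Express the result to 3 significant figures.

1980 N

k = Gd⁴/(8D³N_a) = (78.0×10³)(6.7⁴)/(8·42.0³·9) = 29.465 N/mm
F = k·δ = 29.465 × 67.1 = 1977.1 N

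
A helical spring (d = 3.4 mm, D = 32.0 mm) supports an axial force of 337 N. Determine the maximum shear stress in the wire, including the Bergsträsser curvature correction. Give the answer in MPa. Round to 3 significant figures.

Spring index C = D/d = 32.0/3.4 = 9.4118
K_B = (4C+2)/(4C−3) = 39.647/34.647 = 1.1443
τ₀ = 8FD/(πd³) = 8·337·32.0/(π·3.4³) = 86272/123.48 = 698.69 MPa
τ_max = K·τ₀ = 1.1443 × 698.69 = 799.52 MPa

800 MPa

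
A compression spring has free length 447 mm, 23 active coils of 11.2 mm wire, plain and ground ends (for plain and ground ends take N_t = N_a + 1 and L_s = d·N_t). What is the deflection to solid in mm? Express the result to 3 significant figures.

178 mm

N_t = 24; L_s = 11.2·24 = 268.8 mm
δ_solid = L₀ − L_s = 447 − 268.8 = 178.2 mm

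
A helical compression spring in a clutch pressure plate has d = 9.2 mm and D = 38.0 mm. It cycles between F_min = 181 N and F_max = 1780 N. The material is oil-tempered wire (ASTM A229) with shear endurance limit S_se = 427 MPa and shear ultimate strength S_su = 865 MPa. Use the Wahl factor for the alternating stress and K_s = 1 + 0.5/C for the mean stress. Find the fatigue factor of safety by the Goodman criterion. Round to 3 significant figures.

C = D/d = 38.0/9.2 = 4.1304; K_W = (4C−1)/(4C−4)+0.615/C = 1.3885; K_s = 1+0.5/C = 1.1211
F_a = (F_max−F_min)/2 = 799.5 N; F_m = (F_max+F_min)/2 = 980.5 N
τ_a = K_W·8F_aD/(πd³) = 1.3885 × 99.352 = 137.95 MPa
τ_m = K_s·8F_mD/(πd³) = 1.1211 × 121.85 = 136.59 MPa
Goodman: 1/n_f = τ_a/S_se + τ_m/S_su = 137.95/427 + 136.59/865 = 0.32306 + 0.15791 = 0.48098
n_f = 1/0.48098 = 2.079

2.08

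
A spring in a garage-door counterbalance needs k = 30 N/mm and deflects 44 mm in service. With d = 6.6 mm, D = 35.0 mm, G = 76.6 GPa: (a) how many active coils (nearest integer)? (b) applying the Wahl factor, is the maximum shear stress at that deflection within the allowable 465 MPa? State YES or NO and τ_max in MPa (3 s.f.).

N_a = Gd⁴/(8D³k) = (76.6×10³)(6.6⁴)/(8·35.0³·30) = 14.13 → N_a = 14
Actual rate k = Gd⁴/(8D³·14) = 30.268 N/mm
Working load F = kδ = 30.268·44 = 1331.8 N
C = 35.0/6.6 = 5.3030; K_W = (4C−1)/(4C−4)+0.615/C = 1.2903
τ_max = K_W·8FD/(πd³) = 1.2903·412.87 = 532.71 MPa
τ_max > 465 MPa → exceeds allowable

(a) 14 coils; (b) NO, τ_max = 533 MPa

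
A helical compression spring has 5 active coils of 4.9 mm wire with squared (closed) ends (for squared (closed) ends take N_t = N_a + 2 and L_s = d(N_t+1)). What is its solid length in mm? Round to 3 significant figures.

39.2 mm

squared (closed) ends: N_t = N_a + 2 = 5 + 2 = 7
L_s = d·(N_t+1) = 4.9 × 8 = 39.2 mm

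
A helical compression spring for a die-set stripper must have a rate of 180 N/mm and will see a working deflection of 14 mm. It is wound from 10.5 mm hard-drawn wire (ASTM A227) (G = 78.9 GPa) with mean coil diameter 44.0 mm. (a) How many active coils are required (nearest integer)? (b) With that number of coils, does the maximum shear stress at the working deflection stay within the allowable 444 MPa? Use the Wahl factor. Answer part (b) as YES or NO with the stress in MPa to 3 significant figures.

N_a = Gd⁴/(8D³k) = (78.9×10³)(10.5⁴)/(8·44.0³·180) = 7.818 → N_a = 8
Actual rate k = Gd⁴/(8D³·8) = 175.91 N/mm
Working load F = kδ = 175.91·14 = 2462.8 N
C = 44.0/10.5 = 4.1905; K_W = (4C−1)/(4C−4)+0.615/C = 1.3818
τ_max = K_W·8FD/(πd³) = 1.3818·238.37 = 329.39 MPa
τ_max ≤ 444 MPa → acceptable

(a) 8 coils; (b) YES, τ_max = 329 MPa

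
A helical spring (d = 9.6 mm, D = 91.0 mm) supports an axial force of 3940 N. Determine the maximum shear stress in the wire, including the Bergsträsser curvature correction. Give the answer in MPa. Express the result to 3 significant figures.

Spring index C = D/d = 91.0/9.6 = 9.4792
K_B = (4C+2)/(4C−3) = 39.917/34.917 = 1.1432
τ₀ = 8FD/(πd³) = 8·3940·91.0/(π·9.6³) = 2.86832e+06/2779.5 = 1032 MPa
τ_max = K·τ₀ = 1.1432 × 1032 = 1179.7 MPa

1180 MPa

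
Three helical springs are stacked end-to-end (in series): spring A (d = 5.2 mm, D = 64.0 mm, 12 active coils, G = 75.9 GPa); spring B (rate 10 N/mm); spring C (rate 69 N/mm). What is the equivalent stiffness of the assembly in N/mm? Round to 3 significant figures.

k_A = Gd⁴/(8D³N_a) = (75.9×10³)(5.2⁴)/(8·64.0³·12) = 2.2052 N/mm
Series: 1/k_eq = 1/2.2052 + 1/10 + 1/69 = 0.56797; k_eq = 1.7607 N/mm

1.76 N/mm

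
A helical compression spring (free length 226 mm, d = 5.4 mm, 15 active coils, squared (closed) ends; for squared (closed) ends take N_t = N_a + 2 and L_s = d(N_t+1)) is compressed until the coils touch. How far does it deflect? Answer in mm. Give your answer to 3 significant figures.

129 mm

N_t = 17; L_s = 5.4·18 = 97.2 mm
δ_solid = L₀ − L_s = 226 − 97.2 = 128.8 mm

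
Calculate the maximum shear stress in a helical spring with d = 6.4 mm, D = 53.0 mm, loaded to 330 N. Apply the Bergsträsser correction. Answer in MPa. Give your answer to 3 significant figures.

Spring index C = D/d = 53.0/6.4 = 8.2812
K_B = (4C+2)/(4C−3) = 35.125/30.125 = 1.1660
τ₀ = 8FD/(πd³) = 8·330·53.0/(π·6.4³) = 139920/823.55 = 169.9 MPa
τ_max = K·τ₀ = 1.1660 × 169.9 = 198.1 MPa

198 MPa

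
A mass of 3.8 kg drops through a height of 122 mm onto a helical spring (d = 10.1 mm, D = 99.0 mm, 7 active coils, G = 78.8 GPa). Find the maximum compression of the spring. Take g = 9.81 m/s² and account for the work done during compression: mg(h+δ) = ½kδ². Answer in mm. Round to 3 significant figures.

k = Gd⁴/(8D³N_a) = (78.8×10³)(10.1⁴)/(8·99.0³·7) = 15.091 N/mm
W = mg = 3.8 × 9.81 = 37.278 N
½kδ² − Wδ − Wh = 0 → δ = (W + √(W² + 2kWh))/k
δ = (37.278 + √(1389.6 + 137265))/15.091 = (37.278 + 372.36)/15.091 = 27.145 mm

27.1 mm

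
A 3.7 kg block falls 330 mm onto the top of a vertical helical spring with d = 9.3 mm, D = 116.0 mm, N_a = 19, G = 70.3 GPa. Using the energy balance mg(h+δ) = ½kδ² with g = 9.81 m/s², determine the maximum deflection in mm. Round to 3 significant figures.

k = Gd⁴/(8D³N_a) = (70.3×10³)(9.3⁴)/(8·116.0³·19) = 2.2165 N/mm
W = mg = 3.7 × 9.81 = 36.297 N
½kδ² − Wδ − Wh = 0 → δ = (W + √(W² + 2kWh))/k
δ = (36.297 + √(1317.5 + 53098.7))/2.2165 = (36.297 + 233.27)/2.2165 = 121.62 mm

122 mm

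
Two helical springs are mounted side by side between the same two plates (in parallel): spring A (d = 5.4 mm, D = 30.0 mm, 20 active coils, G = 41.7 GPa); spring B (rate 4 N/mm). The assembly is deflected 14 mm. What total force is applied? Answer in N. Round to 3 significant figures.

k_A = Gd⁴/(8D³N_a) = (41.7×10³)(5.4⁴)/(8·30.0³·20) = 8.2078 N/mm
Parallel: k_eq = 8.2078 + 4 = 12.208 N/mm
F = k_eq·δ = 12.208·14 = 170.91 N

171 N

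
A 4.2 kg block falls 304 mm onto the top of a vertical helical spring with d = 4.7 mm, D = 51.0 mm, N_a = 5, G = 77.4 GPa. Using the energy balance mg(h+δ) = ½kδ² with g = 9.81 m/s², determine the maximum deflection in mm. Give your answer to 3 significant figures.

65.4 mm

k = Gd⁴/(8D³N_a) = (77.4×10³)(4.7⁴)/(8·51.0³·5) = 7.1181 N/mm
W = mg = 4.2 × 9.81 = 41.202 N
½kδ² − Wδ − Wh = 0 → δ = (W + √(W² + 2kWh))/k
δ = (41.202 + √(1697.6 + 178313))/7.1181 = (41.202 + 424.28)/7.1181 = 65.394 mm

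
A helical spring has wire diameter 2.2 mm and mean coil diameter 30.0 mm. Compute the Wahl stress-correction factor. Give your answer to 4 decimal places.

1.1045

C = D/d = 30.0/2.2 = 13.6364
K_W = (4C−1)/(4C−4) + 0.615/C = 53.545/50.545 + 0.0451 = 1.1045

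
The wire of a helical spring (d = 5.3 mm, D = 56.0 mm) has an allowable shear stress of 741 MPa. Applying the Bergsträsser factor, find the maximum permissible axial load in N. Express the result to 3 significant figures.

686 N

C = D/d = 56.0/5.3 = 10.5660
K_B = (4C+2)/(4C−3) = 44.264/39.264 = 1.1273
τ_max = K·8FD/(πd³) → F_max = τ_allow·πd³/(8DK)
F_max = 741·π·5.3³/(8·56.0·1.1273) = 3.4657e+05/505.05 = 686.22 N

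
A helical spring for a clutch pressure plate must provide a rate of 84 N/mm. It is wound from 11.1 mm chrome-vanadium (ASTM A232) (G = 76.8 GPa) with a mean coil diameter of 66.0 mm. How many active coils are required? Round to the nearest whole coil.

N_a = Gd⁴/(8D³k) = (76.8×10³ × 11.1⁴)/(8 × 66.0³ × 84)
    = 1.16588e+09 / 1.93197e+08 = 6.035 → 6 coils

6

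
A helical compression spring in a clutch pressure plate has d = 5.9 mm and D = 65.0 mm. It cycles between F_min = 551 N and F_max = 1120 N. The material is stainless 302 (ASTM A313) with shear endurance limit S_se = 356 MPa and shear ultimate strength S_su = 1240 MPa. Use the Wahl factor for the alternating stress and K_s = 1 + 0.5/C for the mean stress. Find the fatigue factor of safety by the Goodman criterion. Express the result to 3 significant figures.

0.772

C = D/d = 65.0/5.9 = 11.0169; K_W = (4C−1)/(4C−4)+0.615/C = 1.1307; K_s = 1+0.5/C = 1.0454
F_a = (F_max−F_min)/2 = 284.5 N; F_m = (F_max+F_min)/2 = 835.5 N
τ_a = K_W·8F_aD/(πd³) = 1.1307 × 229.29 = 259.25 MPa
τ_m = K_s·8F_mD/(πd³) = 1.0454 × 673.35 = 703.91 MPa
Goodman: 1/n_f = τ_a/S_se + τ_m/S_su = 259.25/356 + 703.91/1240 = 0.72824 + 0.56767 = 1.2959
n_f = 1/1.2959 = 0.7717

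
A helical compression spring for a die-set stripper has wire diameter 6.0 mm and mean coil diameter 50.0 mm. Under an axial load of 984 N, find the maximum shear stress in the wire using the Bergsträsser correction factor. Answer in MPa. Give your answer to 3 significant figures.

676 MPa

Spring index C = D/d = 50.0/6.0 = 8.3333
K_B = (4C+2)/(4C−3) = 35.333/30.333 = 1.1648
τ₀ = 8FD/(πd³) = 8·984·50.0/(π·6.0³) = 393600/678.58 = 580.03 MPa
τ_max = K·τ₀ = 1.1648 × 580.03 = 675.64 MPa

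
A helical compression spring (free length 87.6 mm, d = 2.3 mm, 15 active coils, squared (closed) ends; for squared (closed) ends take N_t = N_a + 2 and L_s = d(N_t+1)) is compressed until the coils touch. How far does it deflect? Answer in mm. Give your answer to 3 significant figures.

46.2 mm

N_t = 17; L_s = 2.3·18 = 41.4 mm
δ_solid = L₀ − L_s = 87.6 − 41.4 = 46.2 mm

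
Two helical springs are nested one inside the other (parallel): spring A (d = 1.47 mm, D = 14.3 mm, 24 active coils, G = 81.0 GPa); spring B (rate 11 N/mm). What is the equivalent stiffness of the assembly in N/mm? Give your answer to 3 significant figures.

11.7 N/mm

k_A = Gd⁴/(8D³N_a) = (81.0×10³)(1.47⁴)/(8·14.3³·24) = 0.67367 N/mm
Parallel: k_eq = 0.67367 + 11 = 11.674 N/mm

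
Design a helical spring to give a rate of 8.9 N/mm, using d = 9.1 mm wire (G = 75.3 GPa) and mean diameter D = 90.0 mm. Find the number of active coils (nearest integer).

10

N_a = Gd⁴/(8D³k) = (75.3×10³ × 9.1⁴)/(8 × 90.0³ × 8.9)
    = 5.16369e+08 / 5.19048e+07 = 9.948 → 10 coils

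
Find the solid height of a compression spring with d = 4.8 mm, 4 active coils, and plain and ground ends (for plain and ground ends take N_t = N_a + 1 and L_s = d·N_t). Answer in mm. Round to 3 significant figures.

24.0 mm

plain and ground ends: N_t = N_a + 1 = 4 + 1 = 5
L_s = d·N_t = 4.8 × 5 = 24 mm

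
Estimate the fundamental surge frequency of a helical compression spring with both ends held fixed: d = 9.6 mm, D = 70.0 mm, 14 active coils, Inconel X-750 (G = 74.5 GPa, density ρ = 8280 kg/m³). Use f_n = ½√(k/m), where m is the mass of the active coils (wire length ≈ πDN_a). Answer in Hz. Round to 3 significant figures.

k = Gd⁴/(8D³N_a) = (74.5×10³)(9.6⁴)/(8·70.0³·14) = 16.471 N/mm = 16471 N/m
Wire length L = πDN_a = π·70.0·14 = 3078.8 mm
m = ρ·(πd²/4)·L = 8280 × 72.382×10⁻⁶ m² × 3.0788 m = 1.8452 kg
f_n = ½√(k/m) = 0.5·√(16471/1.8452) = 0.5·√(8926.7) = 47.241 Hz

47.2 Hz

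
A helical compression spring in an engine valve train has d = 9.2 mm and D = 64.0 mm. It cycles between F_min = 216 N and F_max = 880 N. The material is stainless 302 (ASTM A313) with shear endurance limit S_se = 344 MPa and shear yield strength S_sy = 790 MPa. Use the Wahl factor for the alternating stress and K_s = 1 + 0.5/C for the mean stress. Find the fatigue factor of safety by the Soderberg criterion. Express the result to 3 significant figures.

2.49

C = D/d = 64.0/9.2 = 6.9565; K_W = (4C−1)/(4C−4)+0.615/C = 1.2143; K_s = 1+0.5/C = 1.0719
F_a = (F_max−F_min)/2 = 332 N; F_m = (F_max+F_min)/2 = 548 N
τ_a = K_W·8F_aD/(πd³) = 1.2143 × 69.486 = 84.378 MPa
τ_m = K_s·8F_mD/(πd³) = 1.0719 × 114.69 = 122.94 MPa
Soderberg: 1/n_f = τ_a/S_se + τ_m/S_sy = 84.378/344 + 122.94/790 = 0.24528 + 0.15562 = 0.4009
n_f = 1/0.4009 = 2.494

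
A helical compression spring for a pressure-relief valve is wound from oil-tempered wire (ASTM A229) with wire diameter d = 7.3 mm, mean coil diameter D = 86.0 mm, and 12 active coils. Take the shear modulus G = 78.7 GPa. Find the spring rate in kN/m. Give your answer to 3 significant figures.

k = Gd⁴/(8D³N_a) = (78.7×10³ × 7.3⁴) / (8 × 86.0³ × 12)
  = 2.23494e+08 / 6.10614e+07 = 3.6602 N/mm

3.66 kN/m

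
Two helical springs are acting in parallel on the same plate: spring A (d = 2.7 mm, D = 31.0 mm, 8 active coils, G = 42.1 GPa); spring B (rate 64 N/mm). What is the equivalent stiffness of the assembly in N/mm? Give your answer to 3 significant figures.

65.2 N/mm

k_A = Gd⁴/(8D³N_a) = (42.1×10³)(2.7⁴)/(8·31.0³·8) = 1.1735 N/mm
Parallel: k_eq = 1.1735 + 64 = 65.173 N/mm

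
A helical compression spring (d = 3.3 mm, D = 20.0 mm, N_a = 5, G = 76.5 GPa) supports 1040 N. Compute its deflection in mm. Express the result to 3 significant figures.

36.7 mm

k = Gd⁴/(8D³N_a) = (76.5×10³)(3.3⁴)/(8·20.0³·5) = 28.351 N/mm
δ = F/k = 1040 / 28.351 = 36.683 mm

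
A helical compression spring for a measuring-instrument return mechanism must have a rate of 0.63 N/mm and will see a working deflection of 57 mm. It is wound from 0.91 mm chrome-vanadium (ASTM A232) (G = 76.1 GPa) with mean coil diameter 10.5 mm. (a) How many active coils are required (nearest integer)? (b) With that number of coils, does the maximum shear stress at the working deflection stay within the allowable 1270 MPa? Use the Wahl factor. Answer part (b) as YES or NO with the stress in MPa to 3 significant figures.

(a) 9 coils; (b) NO, τ_max = 1420 MPa

N_a = Gd⁴/(8D³k) = (76.1×10³)(0.91⁴)/(8·10.5³·0.63) = 8.944 → N_a = 9
Actual rate k = Gd⁴/(8D³·9) = 0.62611 N/mm
Working load F = kδ = 0.62611·57 = 35.688 N
C = 10.5/0.91 = 11.5385; K_W = (4C−1)/(4C−4)+0.615/C = 1.1245
τ_max = K_W·8FD/(πd³) = 1.1245·1266.3 = 1423.9 MPa
τ_max > 1270 MPa → exceeds allowable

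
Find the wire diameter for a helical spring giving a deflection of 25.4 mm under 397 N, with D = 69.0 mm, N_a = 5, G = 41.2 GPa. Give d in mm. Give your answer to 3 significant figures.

Required rate k = F/δ = 397/25.4 = 15.63 N/mm
d = (8D³N_a·k / G)^(1/4) = (8·69.0³·5·15.63 / (41.2×10³))^0.25
  = (4985)^0.25 = 8.4027 mm

8.40 mm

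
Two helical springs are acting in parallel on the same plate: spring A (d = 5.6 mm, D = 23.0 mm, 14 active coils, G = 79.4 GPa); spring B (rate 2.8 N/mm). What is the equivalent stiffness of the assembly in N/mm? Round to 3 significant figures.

60.1 N/mm

k_A = Gd⁴/(8D³N_a) = (79.4×10³)(5.6⁴)/(8·23.0³·14) = 57.302 N/mm
Parallel: k_eq = 57.302 + 2.8 = 60.102 N/mm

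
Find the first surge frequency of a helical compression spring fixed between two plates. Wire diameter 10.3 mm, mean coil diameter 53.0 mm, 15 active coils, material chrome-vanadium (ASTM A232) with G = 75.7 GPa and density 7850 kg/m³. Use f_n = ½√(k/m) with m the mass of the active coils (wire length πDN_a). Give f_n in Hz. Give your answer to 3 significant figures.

k = Gd⁴/(8D³N_a) = (75.7×10³)(10.3⁴)/(8·53.0³·15) = 47.691 N/mm = 47691 N/m
Wire length L = πDN_a = π·53.0·15 = 2497.6 mm
m = ρ·(πd²/4)·L = 7850 × 83.323×10⁻⁶ m² × 2.4976 m = 1.6336 kg
f_n = ½√(k/m) = 0.5·√(47691/1.6336) = 0.5·√(29193) = 85.43 Hz

85.4 Hz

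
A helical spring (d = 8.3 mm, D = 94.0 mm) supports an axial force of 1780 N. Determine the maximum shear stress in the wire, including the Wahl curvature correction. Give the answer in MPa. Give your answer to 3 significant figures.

Spring index C = D/d = 94.0/8.3 = 11.3253
K_W = (4C−1)/(4C−4) + 0.615/C = 44.301/41.301 + 0.0543 = 1.1269
τ₀ = 8FD/(πd³) = 8·1780·94.0/(π·8.3³) = 1.33856e+06/1796.3 = 745.17 MPa
τ_max = K·τ₀ = 1.1269 × 745.17 = 839.76 MPa

840 MPa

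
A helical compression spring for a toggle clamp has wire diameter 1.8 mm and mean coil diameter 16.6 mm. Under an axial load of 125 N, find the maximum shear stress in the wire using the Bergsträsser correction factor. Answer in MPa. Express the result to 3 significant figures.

1040 MPa

Spring index C = D/d = 16.6/1.8 = 9.2222
K_B = (4C+2)/(4C−3) = 38.889/33.889 = 1.1475
τ₀ = 8FD/(πd³) = 8·125·16.6/(π·1.8³) = 16600/18.322 = 906.03 MPa
τ_max = K·τ₀ = 1.1475 × 906.03 = 1039.7 MPa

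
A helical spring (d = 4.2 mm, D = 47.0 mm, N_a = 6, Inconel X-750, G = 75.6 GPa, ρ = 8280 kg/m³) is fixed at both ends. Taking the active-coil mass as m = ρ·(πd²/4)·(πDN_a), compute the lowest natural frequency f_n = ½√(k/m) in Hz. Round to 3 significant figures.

108 Hz

k = Gd⁴/(8D³N_a) = (75.6×10³)(4.2⁴)/(8·47.0³·6) = 4.7205 N/mm = 4720.5 N/m
Wire length L = πDN_a = π·47.0·6 = 885.93 mm
m = ρ·(πd²/4)·L = 8280 × 13.854×10⁻⁶ m² × 0.88593 m = 0.10163 kg
f_n = ½√(k/m) = 0.5·√(4720.5/0.10163) = 0.5·√(46448) = 107.76 Hz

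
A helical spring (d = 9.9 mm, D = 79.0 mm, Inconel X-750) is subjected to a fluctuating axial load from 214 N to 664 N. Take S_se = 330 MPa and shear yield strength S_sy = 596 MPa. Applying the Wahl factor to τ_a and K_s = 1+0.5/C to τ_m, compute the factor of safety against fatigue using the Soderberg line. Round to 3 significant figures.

C = D/d = 79.0/9.9 = 7.9798; K_W = (4C−1)/(4C−4)+0.615/C = 1.1845; K_s = 1+0.5/C = 1.0627
F_a = (F_max−F_min)/2 = 225 N; F_m = (F_max+F_min)/2 = 439 N
τ_a = K_W·8F_aD/(πd³) = 1.1845 × 46.649 = 55.257 MPa
τ_m = K_s·8F_mD/(πd³) = 1.0627 × 91.018 = 96.721 MPa
Soderberg: 1/n_f = τ_a/S_se + τ_m/S_sy = 55.257/330 + 96.721/596 = 0.16745 + 0.16228 = 0.32973
n_f = 1/0.32973 = 3.033

3.03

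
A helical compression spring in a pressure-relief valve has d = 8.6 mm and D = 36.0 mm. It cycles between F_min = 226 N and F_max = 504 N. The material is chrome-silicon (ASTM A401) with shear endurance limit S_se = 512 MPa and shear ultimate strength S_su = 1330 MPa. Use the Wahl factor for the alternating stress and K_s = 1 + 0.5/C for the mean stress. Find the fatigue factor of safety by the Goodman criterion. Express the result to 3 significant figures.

C = D/d = 36.0/8.6 = 4.1860; K_W = (4C−1)/(4C−4)+0.615/C = 1.3823; K_s = 1+0.5/C = 1.1194
F_a = (F_max−F_min)/2 = 139 N; F_m = (F_max+F_min)/2 = 365 N
τ_a = K_W·8F_aD/(πd³) = 1.3823 × 20.034 = 27.693 MPa
τ_m = K_s·8F_mD/(πd³) = 1.1194 × 52.607 = 58.89 MPa
Goodman: 1/n_f = τ_a/S_se + τ_m/S_su = 27.693/512 + 58.89/1330 = 0.05409 + 0.04428 = 0.098366
n_f = 1/0.098366 = 10.17

10.2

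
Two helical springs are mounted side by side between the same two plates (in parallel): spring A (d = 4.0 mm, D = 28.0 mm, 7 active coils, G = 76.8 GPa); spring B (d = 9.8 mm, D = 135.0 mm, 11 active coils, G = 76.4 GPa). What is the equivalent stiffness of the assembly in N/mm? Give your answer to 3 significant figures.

k_A = Gd⁴/(8D³N_a) = (76.8×10³)(4.0⁴)/(8·28.0³·7) = 15.993 N/mm
k_B = Gd⁴/(8D³N_a) = (76.4×10³)(9.8⁴)/(8·135.0³·11) = 3.2547 N/mm
Parallel: k_eq = 15.993 + 3.2547 = 19.248 N/mm

19.2 N/mm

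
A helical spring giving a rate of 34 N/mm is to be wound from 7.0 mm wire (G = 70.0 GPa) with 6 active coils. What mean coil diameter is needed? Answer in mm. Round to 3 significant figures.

46.9 mm

D = (Gd⁴/(8N_a·k))^(1/3) = (70.0×10³·7.0⁴/(8·6·34))^(1/3)
  = (102984)^(1/3) = 46.8731 mm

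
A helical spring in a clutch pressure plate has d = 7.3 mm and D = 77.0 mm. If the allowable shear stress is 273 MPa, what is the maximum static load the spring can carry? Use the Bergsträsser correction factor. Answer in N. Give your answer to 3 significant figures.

C = D/d = 77.0/7.3 = 10.5479
K_B = (4C+2)/(4C−3) = 44.192/39.192 = 1.1276
τ_max = K·8FD/(πd³) → F_max = τ_allow·πd³/(8DK)
F_max = 273·π·7.3³/(8·77.0·1.1276) = 3.3364e+05/694.59 = 480.35 N

480 N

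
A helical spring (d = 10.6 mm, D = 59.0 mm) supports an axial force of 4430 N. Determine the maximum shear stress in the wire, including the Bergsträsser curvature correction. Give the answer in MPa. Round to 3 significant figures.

Spring index C = D/d = 59.0/10.6 = 5.5660
K_B = (4C+2)/(4C−3) = 24.264/19.264 = 1.2595
τ₀ = 8FD/(πd³) = 8·4430·59.0/(π·10.6³) = 2.09096e+06/3741.7 = 558.83 MPa
τ_max = K·τ₀ = 1.2595 × 558.83 = 703.87 MPa

704 MPa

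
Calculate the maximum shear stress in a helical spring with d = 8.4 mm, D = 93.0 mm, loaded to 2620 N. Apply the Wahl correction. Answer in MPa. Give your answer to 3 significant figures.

Spring index C = D/d = 93.0/8.4 = 11.0714
K_W = (4C−1)/(4C−4) + 0.615/C = 43.286/40.286 + 0.0555 = 1.1300
τ₀ = 8FD/(πd³) = 8·2620·93.0/(π·8.4³) = 1.94928e+06/1862 = 1046.9 MPa
τ_max = K·τ₀ = 1.1300 × 1046.9 = 1183 MPa

1180 MPa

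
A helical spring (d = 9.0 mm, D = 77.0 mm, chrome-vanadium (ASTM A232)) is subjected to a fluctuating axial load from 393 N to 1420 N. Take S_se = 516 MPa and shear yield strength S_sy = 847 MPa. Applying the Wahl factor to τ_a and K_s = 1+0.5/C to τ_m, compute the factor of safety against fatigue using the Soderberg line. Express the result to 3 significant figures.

1.62

C = D/d = 77.0/9.0 = 8.5556; K_W = (4C−1)/(4C−4)+0.615/C = 1.1711; K_s = 1+0.5/C = 1.0584
F_a = (F_max−F_min)/2 = 513.5 N; F_m = (F_max+F_min)/2 = 906.5 N
τ_a = K_W·8F_aD/(πd³) = 1.1711 × 138.12 = 161.75 MPa
τ_m = K_s·8F_mD/(πd³) = 1.0584 × 243.82 = 258.07 MPa
Soderberg: 1/n_f = τ_a/S_se + τ_m/S_sy = 161.75/516 + 258.07/847 = 0.31348 + 0.30469 = 0.61816
n_f = 1/0.61816 = 1.618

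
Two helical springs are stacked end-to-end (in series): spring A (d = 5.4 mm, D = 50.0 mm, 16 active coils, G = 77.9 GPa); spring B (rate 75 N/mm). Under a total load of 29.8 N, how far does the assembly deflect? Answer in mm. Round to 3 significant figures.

7.60 mm

k_A = Gd⁴/(8D³N_a) = (77.9×10³)(5.4⁴)/(8·50.0³·16) = 4.1399 N/mm
Series: 1/k_eq = 1/4.1399 + 1/75 = 0.25488; k_eq = 3.9234 N/mm
δ = F/k_eq = 29.8/3.9234 = 7.5955 mm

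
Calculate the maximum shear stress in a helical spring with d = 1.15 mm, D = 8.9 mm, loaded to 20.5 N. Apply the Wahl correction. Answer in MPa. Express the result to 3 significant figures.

364 MPa

Spring index C = D/d = 8.9/1.15 = 7.7391
K_W = (4C−1)/(4C−4) + 0.615/C = 29.957/26.957 + 0.0795 = 1.1908
τ₀ = 8FD/(πd³) = 8·20.5·8.9/(π·1.15³) = 1459.6/4.778 = 305.49 MPa
τ_max = K·τ₀ = 1.1908 × 305.49 = 363.76 MPa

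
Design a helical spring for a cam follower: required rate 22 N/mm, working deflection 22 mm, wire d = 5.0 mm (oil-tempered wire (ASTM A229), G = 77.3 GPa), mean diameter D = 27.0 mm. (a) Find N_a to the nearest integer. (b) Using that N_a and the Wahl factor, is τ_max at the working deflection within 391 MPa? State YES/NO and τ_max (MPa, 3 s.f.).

N_a = Gd⁴/(8D³k) = (77.3×10³)(5.0⁴)/(8·27.0³·22) = 13.95 → N_a = 14
Actual rate k = Gd⁴/(8D³·14) = 21.915 N/mm
Working load F = kδ = 21.915·22 = 482.14 N
C = 27.0/5.0 = 5.4000; K_W = (4C−1)/(4C−4)+0.615/C = 1.2843
τ_max = K_W·8FD/(πd³) = 1.2843·265.2 = 340.6 MPa
τ_max ≤ 391 MPa → acceptable

(a) 14 coils; (b) YES, τ_max = 341 MPa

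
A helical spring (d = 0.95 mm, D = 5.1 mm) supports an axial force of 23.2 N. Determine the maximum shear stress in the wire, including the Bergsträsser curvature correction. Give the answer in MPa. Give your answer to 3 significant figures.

Spring index C = D/d = 5.1/0.95 = 5.3684
K_B = (4C+2)/(4C−3) = 23.474/18.474 = 1.2707
τ₀ = 8FD/(πd³) = 8·23.2·5.1/(π·0.95³) = 946.56/2.6935 = 351.42 MPa
τ_max = K·τ₀ = 1.2707 × 351.42 = 446.53 MPa

447 MPa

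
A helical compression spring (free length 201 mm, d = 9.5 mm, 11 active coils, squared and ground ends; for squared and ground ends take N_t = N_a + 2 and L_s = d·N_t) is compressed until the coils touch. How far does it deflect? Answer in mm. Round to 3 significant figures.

N_t = 13; L_s = 9.5·13 = 123.5 mm
δ_solid = L₀ − L_s = 201 − 123.5 = 77.5 mm

77.5 mm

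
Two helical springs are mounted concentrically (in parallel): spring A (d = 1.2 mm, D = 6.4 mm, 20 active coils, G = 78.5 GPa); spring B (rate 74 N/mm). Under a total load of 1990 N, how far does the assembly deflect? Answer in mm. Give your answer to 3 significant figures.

k_A = Gd⁴/(8D³N_a) = (78.5×10³)(1.2⁴)/(8·6.4³·20) = 3.8809 N/mm
Parallel: k_eq = 3.8809 + 74 = 77.881 N/mm
δ = F/k_eq = 1990/77.881 = 25.552 mm

25.6 mm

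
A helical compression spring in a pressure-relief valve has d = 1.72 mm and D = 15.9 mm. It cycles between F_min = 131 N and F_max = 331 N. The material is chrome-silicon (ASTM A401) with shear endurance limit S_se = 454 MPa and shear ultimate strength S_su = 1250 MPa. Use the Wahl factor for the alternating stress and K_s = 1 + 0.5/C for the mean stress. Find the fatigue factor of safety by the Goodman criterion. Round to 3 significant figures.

C = D/d = 15.9/1.72 = 9.2442; K_W = (4C−1)/(4C−4)+0.615/C = 1.1575; K_s = 1+0.5/C = 1.0541
F_a = (F_max−F_min)/2 = 100 N; F_m = (F_max+F_min)/2 = 231 N
τ_a = K_W·8F_aD/(πd³) = 1.1575 × 795.7 = 921.03 MPa
τ_m = K_s·8F_mD/(πd³) = 1.0541 × 1838.1 = 1937.5 MPa
Goodman: 1/n_f = τ_a/S_se + τ_m/S_su = 921.03/454 + 1937.5/1250 = 2.02870 + 1.55000 = 3.5787
n_f = 1/3.5787 = 0.2794

0.279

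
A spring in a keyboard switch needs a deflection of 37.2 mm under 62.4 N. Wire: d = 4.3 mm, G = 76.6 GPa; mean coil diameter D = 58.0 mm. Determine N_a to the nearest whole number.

Required rate k = F/δ = 62.4/37.2 = 1.6774 N/mm
N_a = Gd⁴/(8D³k) = (76.6×10³ × 4.3⁴)/(8 × 58.0³ × 1.6774)
    = 2.6188e+07 / 2.61828e+06 = 10 → 10 coils

10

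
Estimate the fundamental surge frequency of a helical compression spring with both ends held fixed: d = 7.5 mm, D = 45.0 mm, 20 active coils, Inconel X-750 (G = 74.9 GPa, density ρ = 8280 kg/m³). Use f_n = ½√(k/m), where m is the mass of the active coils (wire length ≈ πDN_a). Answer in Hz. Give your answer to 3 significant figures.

62.7 Hz

k = Gd⁴/(8D³N_a) = (74.9×10³)(7.5⁴)/(8·45.0³·20) = 16.254 N/mm = 16254 N/m
Wire length L = πDN_a = π·45.0·20 = 2827.4 mm
m = ρ·(πd²/4)·L = 8280 × 44.179×10⁻⁶ m² × 2.8274 m = 1.0343 kg
f_n = ½√(k/m) = 0.5·√(16254/1.0343) = 0.5·√(15716) = 62.681 Hz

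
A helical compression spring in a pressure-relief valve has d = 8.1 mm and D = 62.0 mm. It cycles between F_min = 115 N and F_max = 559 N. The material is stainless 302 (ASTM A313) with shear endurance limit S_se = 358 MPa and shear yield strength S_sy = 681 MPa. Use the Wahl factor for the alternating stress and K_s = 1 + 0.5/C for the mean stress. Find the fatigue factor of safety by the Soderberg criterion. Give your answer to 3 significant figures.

C = D/d = 62.0/8.1 = 7.6543; K_W = (4C−1)/(4C−4)+0.615/C = 1.1931; K_s = 1+0.5/C = 1.0653
F_a = (F_max−F_min)/2 = 222 N; F_m = (F_max+F_min)/2 = 337 N
τ_a = K_W·8F_aD/(πd³) = 1.1931 × 65.952 = 78.685 MPa
τ_m = K_s·8F_mD/(πd³) = 1.0653 × 100.12 = 106.66 MPa
Soderberg: 1/n_f = τ_a/S_se + τ_m/S_sy = 78.685/358 + 106.66/681 = 0.21979 + 0.15662 = 0.37641
n_f = 1/0.37641 = 2.657

2.66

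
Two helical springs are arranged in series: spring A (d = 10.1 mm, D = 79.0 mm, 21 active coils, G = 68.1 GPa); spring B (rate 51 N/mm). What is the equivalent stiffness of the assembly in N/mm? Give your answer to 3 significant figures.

k_A = Gd⁴/(8D³N_a) = (68.1×10³)(10.1⁴)/(8·79.0³·21) = 8.5554 N/mm
Series: 1/k_eq = 1/8.5554 + 1/51 = 0.13649; k_eq = 7.3264 N/mm

7.33 N/mm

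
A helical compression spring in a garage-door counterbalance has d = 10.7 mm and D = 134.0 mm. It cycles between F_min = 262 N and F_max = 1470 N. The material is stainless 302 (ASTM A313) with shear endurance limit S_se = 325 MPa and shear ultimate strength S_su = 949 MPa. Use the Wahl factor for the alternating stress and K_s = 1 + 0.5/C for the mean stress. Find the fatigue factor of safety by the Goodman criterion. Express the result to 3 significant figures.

1.19

C = D/d = 134.0/10.7 = 12.5234; K_W = (4C−1)/(4C−4)+0.615/C = 1.1142; K_s = 1+0.5/C = 1.0399
F_a = (F_max−F_min)/2 = 604 N; F_m = (F_max+F_min)/2 = 866 N
τ_a = K_W·8F_aD/(πd³) = 1.1142 × 168.24 = 187.45 MPa
τ_m = K_s·8F_mD/(πd³) = 1.0399 × 241.22 = 250.85 MPa
Goodman: 1/n_f = τ_a/S_se + τ_m/S_su = 187.45/325 + 250.85/949 = 0.57678 + 0.26433 = 0.84111
n_f = 1/0.84111 = 1.189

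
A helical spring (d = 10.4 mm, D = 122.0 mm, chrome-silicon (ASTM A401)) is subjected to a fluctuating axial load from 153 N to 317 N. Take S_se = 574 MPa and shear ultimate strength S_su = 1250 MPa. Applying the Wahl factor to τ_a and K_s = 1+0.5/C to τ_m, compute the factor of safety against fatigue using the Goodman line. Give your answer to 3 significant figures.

C = D/d = 122.0/10.4 = 11.7308; K_W = (4C−1)/(4C−4)+0.615/C = 1.1223; K_s = 1+0.5/C = 1.0426
F_a = (F_max−F_min)/2 = 82 N; F_m = (F_max+F_min)/2 = 235 N
τ_a = K_W·8F_aD/(πd³) = 1.1223 × 22.647 = 25.417 MPa
τ_m = K_s·8F_mD/(πd³) = 1.0426 × 64.903 = 67.67 MPa
Goodman: 1/n_f = τ_a/S_se + τ_m/S_su = 25.417/574 + 67.67/1250 = 0.04428 + 0.05414 = 0.098417
n_f = 1/0.098417 = 10.16

10.2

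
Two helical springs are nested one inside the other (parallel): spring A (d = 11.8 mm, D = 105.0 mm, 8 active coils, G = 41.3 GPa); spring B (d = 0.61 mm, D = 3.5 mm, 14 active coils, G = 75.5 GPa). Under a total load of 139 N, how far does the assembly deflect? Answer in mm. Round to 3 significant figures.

10.7 mm

k_A = Gd⁴/(8D³N_a) = (41.3×10³)(11.8⁴)/(8·105.0³·8) = 10.808 N/mm
k_B = Gd⁴/(8D³N_a) = (75.5×10³)(0.61⁴)/(8·3.5³·14) = 2.1769 N/mm
Parallel: k_eq = 10.808 + 2.1769 = 12.985 N/mm
δ = F/k_eq = 139/12.985 = 10.705 mm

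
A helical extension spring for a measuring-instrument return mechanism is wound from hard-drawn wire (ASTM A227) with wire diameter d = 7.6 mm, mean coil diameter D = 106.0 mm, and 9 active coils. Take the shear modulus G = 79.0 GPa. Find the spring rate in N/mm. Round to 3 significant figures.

k = Gd⁴/(8D³N_a) = (79.0×10³ × 7.6⁴) / (8 × 106.0³ × 9)
  = 2.63561e+08 / 8.57532e+07 = 3.0735 N/mm

3.07 N/mm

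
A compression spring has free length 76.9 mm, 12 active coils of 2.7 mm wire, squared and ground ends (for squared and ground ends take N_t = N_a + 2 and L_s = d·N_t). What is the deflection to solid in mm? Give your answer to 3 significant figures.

N_t = 14; L_s = 2.7·14 = 37.8 mm
δ_solid = L₀ − L_s = 76.9 − 37.8 = 39.1 mm

39.1 mm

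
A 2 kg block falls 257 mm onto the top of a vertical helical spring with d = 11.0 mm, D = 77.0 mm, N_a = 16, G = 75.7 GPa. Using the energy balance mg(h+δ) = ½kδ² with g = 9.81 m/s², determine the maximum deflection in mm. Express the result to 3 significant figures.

k = Gd⁴/(8D³N_a) = (75.7×10³)(11.0⁴)/(8·77.0³·16) = 18.966 N/mm
W = mg = 2 × 9.81 = 19.62 N
½kδ² − Wδ − Wh = 0 → δ = (W + √(W² + 2kWh))/k
δ = (19.62 + √(384.94 + 191270))/18.966 = (19.62 + 437.78)/18.966 = 24.117 mm

24.1 mm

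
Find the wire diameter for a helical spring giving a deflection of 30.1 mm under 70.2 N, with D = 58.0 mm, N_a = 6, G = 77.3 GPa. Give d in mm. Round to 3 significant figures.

Required rate k = F/δ = 70.2/30.1 = 2.3322 N/mm
d = (8D³N_a·k / G)^(1/4) = (8·58.0³·6·2.3322 / (77.3×10³))^0.25
  = (282.56)^0.25 = 4.1000 mm

4.10 mm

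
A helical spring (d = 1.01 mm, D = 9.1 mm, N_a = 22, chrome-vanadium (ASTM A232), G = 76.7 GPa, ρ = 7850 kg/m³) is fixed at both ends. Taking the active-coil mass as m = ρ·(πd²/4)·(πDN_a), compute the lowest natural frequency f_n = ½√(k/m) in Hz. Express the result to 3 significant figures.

k = Gd⁴/(8D³N_a) = (76.7×10³)(1.01⁴)/(8·9.1³·22) = 0.60179 N/mm = 601.79 N/m
Wire length L = πDN_a = π·9.1·22 = 628.95 mm
m = ρ·(πd²/4)·L = 7850 × 0.80118×10⁻⁶ m² × 0.62895 m = 0.0039556 kg
f_n = ½√(k/m) = 0.5·√(601.79/0.0039556) = 0.5·√(1.5213e+05) = 195.02 Hz

195 Hz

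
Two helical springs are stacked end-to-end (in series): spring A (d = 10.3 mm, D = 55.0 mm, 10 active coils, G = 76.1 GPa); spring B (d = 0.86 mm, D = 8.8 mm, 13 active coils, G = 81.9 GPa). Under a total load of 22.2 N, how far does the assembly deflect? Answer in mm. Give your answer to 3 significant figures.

k_A = Gd⁴/(8D³N_a) = (76.1×10³)(10.3⁴)/(8·55.0³·10) = 64.351 N/mm
k_B = Gd⁴/(8D³N_a) = (81.9×10³)(0.86⁴)/(8·8.8³·13) = 0.63212 N/mm
Series: 1/k_eq = 1/64.351 + 1/0.63212 = 1.5975; k_eq = 0.62597 N/mm
δ = F/k_eq = 22.2/0.62597 = 35.465 mm

35.5 mm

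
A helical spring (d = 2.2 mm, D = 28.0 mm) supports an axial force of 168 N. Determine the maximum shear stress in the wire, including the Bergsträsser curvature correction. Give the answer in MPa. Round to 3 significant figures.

1240 MPa

Spring index C = D/d = 28.0/2.2 = 12.7273
K_B = (4C+2)/(4C−3) = 52.909/47.909 = 1.1044
τ₀ = 8FD/(πd³) = 8·168·28.0/(π·2.2³) = 37632/33.452 = 1125 MPa
τ_max = K·τ₀ = 1.1044 × 1125 = 1242.4 MPa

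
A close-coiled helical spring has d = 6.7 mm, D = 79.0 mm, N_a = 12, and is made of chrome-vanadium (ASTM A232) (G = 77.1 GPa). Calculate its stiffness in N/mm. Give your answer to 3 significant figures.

3.28 N/mm

k = Gd⁴/(8D³N_a) = (77.1×10³ × 6.7⁴) / (8 × 79.0³ × 12)
  = 1.55365e+08 / 4.73317e+07 = 3.2825 N/mm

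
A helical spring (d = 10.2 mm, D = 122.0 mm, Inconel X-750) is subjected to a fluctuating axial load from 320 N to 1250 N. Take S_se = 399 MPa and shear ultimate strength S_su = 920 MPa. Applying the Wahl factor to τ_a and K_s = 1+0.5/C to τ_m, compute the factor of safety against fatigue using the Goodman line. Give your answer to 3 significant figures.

1.56

C = D/d = 122.0/10.2 = 11.9608; K_W = (4C−1)/(4C−4)+0.615/C = 1.1198; K_s = 1+0.5/C = 1.0418
F_a = (F_max−F_min)/2 = 465 N; F_m = (F_max+F_min)/2 = 785 N
τ_a = K_W·8F_aD/(πd³) = 1.1198 × 136.13 = 152.44 MPa
τ_m = K_s·8F_mD/(πd³) = 1.0418 × 229.81 = 239.42 MPa
Goodman: 1/n_f = τ_a/S_se + τ_m/S_su = 152.44/399 + 239.42/920 = 0.38206 + 0.26024 = 0.6423
n_f = 1/0.6423 = 1.557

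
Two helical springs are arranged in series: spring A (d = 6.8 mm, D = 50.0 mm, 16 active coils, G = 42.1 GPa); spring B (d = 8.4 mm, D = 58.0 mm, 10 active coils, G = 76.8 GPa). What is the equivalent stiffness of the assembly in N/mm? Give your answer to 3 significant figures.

4.58 N/mm

k_A = Gd⁴/(8D³N_a) = (42.1×10³)(6.8⁴)/(8·50.0³·16) = 5.626 N/mm
k_B = Gd⁴/(8D³N_a) = (76.8×10³)(8.4⁴)/(8·58.0³·10) = 24.497 N/mm
Series: 1/k_eq = 1/5.626 + 1/24.497 = 0.21857; k_eq = 4.5752 N/mm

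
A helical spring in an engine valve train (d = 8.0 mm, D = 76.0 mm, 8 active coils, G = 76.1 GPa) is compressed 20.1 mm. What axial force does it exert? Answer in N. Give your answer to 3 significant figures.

223 N

k = Gd⁴/(8D³N_a) = (76.1×10³)(8.0⁴)/(8·76.0³·8) = 11.095 N/mm
F = k·δ = 11.095 × 20.1 = 223.01 N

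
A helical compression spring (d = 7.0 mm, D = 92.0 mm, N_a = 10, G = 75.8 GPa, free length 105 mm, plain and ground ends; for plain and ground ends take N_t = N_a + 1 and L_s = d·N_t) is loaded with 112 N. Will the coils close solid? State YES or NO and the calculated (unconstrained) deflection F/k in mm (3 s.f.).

YES, δ = 38.3 mm

k = Gd⁴/(8D³N_a) = (75.8×10³)(7.0⁴)/(8·92.0³·10) = 2.9215 N/mm
N_t = 11; L_s = 7.0·11 = 77 mm; δ_solid = L₀ − L_s = 105 − 77 = 28 mm
δ = F/k = 112/2.9215 = 38.336 mm
δ ≥ δ_solid → spring goes solid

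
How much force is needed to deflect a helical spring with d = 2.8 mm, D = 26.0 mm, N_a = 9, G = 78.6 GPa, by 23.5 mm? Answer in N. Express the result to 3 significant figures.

89.7 N

k = Gd⁴/(8D³N_a) = (78.6×10³)(2.8⁴)/(8·26.0³·9) = 3.8177 N/mm
F = k·δ = 3.8177 × 23.5 = 89.716 N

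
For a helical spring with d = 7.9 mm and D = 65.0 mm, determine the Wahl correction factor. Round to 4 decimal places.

1.1785

C = D/d = 65.0/7.9 = 8.2278
K_W = (4C−1)/(4C−4) + 0.615/C = 31.911/28.911 + 0.0747 = 1.1785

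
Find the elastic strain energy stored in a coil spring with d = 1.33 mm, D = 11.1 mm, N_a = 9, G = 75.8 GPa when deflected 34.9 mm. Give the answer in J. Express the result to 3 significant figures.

1.47 J

k = Gd⁴/(8D³N_a) = (75.8×10³)(1.33⁴)/(8·11.1³·9) = 2.4087 N/mm
U = ½kδ² = 0.5 × 2.4087 × 34.9² = 1466.9 N·mm = 1.4669 J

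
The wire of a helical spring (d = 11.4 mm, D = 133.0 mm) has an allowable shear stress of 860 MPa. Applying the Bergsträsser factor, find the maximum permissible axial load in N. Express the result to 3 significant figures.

3380 N

C = D/d = 133.0/11.4 = 11.6667
K_B = (4C+2)/(4C−3) = 48.667/43.667 = 1.1145
τ_max = K·8FD/(πd³) → F_max = τ_allow·πd³/(8DK)
F_max = 860·π·11.4³/(8·133.0·1.1145) = 4.0028e+06/1185.8 = 3375.5 N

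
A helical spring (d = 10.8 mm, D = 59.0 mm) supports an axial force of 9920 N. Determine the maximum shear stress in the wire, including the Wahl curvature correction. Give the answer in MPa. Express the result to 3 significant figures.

Spring index C = D/d = 59.0/10.8 = 5.4630
K_W = (4C−1)/(4C−4) + 0.615/C = 20.852/17.852 + 0.1126 = 1.2806
τ₀ = 8FD/(πd³) = 8·9920·59.0/(π·10.8³) = 4.68224e+06/3957.5 = 1183.1 MPa
τ_max = K·τ₀ = 1.2806 × 1183.1 = 1515.1 MPa

1520 MPa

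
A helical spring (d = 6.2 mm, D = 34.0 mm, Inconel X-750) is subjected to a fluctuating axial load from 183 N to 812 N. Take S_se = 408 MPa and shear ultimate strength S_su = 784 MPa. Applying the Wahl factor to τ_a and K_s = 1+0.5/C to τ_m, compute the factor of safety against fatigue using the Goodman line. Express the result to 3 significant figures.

1.64

C = D/d = 34.0/6.2 = 5.4839; K_W = (4C−1)/(4C−4)+0.615/C = 1.2794; K_s = 1+0.5/C = 1.0912
F_a = (F_max−F_min)/2 = 314.5 N; F_m = (F_max+F_min)/2 = 497.5 N
τ_a = K_W·8F_aD/(πd³) = 1.2794 × 114.25 = 146.18 MPa
τ_m = K_s·8F_mD/(πd³) = 1.0912 × 180.73 = 197.21 MPa
Goodman: 1/n_f = τ_a/S_se + τ_m/S_su = 146.18/408 + 197.21/784 = 0.35827 + 0.25155 = 0.60982
n_f = 1/0.60982 = 1.64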